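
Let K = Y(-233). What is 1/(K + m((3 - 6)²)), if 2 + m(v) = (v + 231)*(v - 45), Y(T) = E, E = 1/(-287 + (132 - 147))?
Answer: -302/2609885 ≈ -0.00011571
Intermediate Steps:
E = -1/302 (E = 1/(-287 - 15) = 1/(-302) = -1/302 ≈ -0.0033113)
Y(T) = -1/302
K = -1/302 ≈ -0.0033113
m(v) = -2 + (-45 + v)*(231 + v) (m(v) = -2 + (v + 231)*(v - 45) = -2 + (231 + v)*(-45 + v) = -2 + (-45 + v)*(231 + v))
1/(K + m((3 - 6)²)) = 1/(-1/302 + (-10397 + ((3 - 6)²)² + 186*(3 - 6)²)) = 1/(-1/302 + (-10397 + ((-3)²)² + 186*(-3)²)) = 1/(-1/302 + (-10397 + 9² + 186*9)) = 1/(-1/302 + (-10397 + 81 + 1674)) = 1/(-1/302 - 8642) = 1/(-2609885/302) = -302/2609885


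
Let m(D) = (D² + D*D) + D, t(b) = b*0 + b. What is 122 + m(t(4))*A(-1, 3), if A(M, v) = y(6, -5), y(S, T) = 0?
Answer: 122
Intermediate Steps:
t(b) = b (t(b) = 0 + b = b)
m(D) = D + 2*D² (m(D) = (D² + D²) + D = 2*D² + D = D + 2*D²)
A(M, v) = 0
122 + m(t(4))*A(-1, 3) = 122 + (4*(1 + 2*4))*0 = 122 + (4*(1 + 8))*0 = 122 + (4*9)*0 = 122 + 36*0 = 122 + 0 = 122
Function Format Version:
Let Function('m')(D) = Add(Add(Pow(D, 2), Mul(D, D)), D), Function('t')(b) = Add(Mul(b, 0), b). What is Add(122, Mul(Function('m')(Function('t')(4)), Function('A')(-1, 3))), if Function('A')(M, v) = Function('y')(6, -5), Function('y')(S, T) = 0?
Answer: 122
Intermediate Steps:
Function('t')(b) = b (Function('t')(b) = Add(0, b) = b)
Function('m')(D) = Add(D, Mul(2, Pow(D, 2))) (Function('m')(D) = Add(Add(Pow(D, 2), Pow(D, 2)), D) = Add(Mul(2, Pow(D, 2)), D) = Add(D, Mul(2, Pow(D, 2))))
Function('A')(M, v) = 0
Add(122, Mul(Function('m')(Function('t')(4)), Function('A')(-1, 3))) = Add(122, Mul(Mul(4, Add(1, Mul(2, 4))), 0)) = Add(122, Mul(Mul(4, Add(1, 8)), 0)) = Add(122, Mul(Mul(4, 9), 0)) = Add(122, Mul(36, 0)) = Add(122, 0) = 122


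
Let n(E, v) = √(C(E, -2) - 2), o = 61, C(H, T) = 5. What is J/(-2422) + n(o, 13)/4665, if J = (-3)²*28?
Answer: -18/173 + √3/4665 ≈ -0.10368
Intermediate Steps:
n(E, v) = √3 (n(E, v) = √(5 - 2) = √3)
J = 252 (J = 9*28 = 252)
J/(-2422) + n(o, 13)/4665 = 252/(-2422) + √3/4665 = 252*(-1/2422) + √3*(1/4665) = -18/173 + √3/4665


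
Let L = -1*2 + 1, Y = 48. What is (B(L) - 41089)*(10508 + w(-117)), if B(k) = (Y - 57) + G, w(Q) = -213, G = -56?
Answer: -423680430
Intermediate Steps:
L = -1 (L = -2 + 1 = -1)
B(k) = -65 (B(k) = (48 - 57) - 56 = -9 - 56 = -65)
(B(L) - 41089)*(10508 + w(-117)) = (-65 - 41089)*(10508 - 213) = -41154*10295 = -423680430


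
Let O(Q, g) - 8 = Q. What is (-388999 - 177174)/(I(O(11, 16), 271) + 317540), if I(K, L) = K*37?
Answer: -566173/318243 ≈ -1.7791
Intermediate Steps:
O(Q, g) = 8 + Q
I(K, L) = 37*K
(-388999 - 177174)/(I(O(11, 16), 271) + 317540) = (-388999 - 177174)/(37*(8 + 11) + 317540) = -566173/(37*19 + 317540) = -566173/(703 + 317540) = -566173/318243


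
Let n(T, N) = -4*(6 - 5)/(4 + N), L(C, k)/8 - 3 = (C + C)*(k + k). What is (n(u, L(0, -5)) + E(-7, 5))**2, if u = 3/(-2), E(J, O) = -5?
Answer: 1296/49 ≈ 26.449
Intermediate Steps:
L(C, k) = 24 + 32*C*k (L(C, k) = 24 + 8*((C + C)*(k + k)) = 24 + 8*((2*C)*(2*k)) = 24 + 8*(4*C*k) = 24 + 32*C*k)
u = -3/2 (u = 3*(-1/2) = -3/2 ≈ -1.5000)
n(T, N) = -4/(4 + N)
(n(u, L(0, -5)) + E(-7, 5))**2 = (-4/(4 + (24 + 32*0*(-5))) - 5)**2 = (-4/(4 + (24 + 0)) - 5)**2 = (-4/(4 + 24) - 5)**2 = (-4/28 - 5)**2 = (-4*1/28 - 5)**2 = (-1/7 - 5)**2 = (-36/7)**2 = 1296/49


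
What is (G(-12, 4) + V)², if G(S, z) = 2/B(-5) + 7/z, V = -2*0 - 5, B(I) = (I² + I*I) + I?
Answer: 332929/32400 ≈ 10.276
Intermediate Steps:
B(I) = I + 2*I² (B(I) = (I² + I²) + I = 2*I² + I = I + 2*I²)
V = -5 (V = 0 - 5 = -5)
G(S, z) = 2/45 + 7/z (G(S, z) = 2/((-5*(1 + 2*(-5)))) + 7/z = 2/((-5*(1 - 10))) + 7/z = 2/((-5*(-9))) + 7/z = 2/45 + 7/z)
(G(-12, 4) + V)² = ((2/45 + 7/4) - 5)² = (323/180 - 5)² = (-577/180)² = 332929/32400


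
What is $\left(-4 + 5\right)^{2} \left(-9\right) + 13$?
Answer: $4$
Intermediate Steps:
$\left(-4 + 5\right)^{2} \left(-9\right) + 13 = 1^{2} \left(-9\right) + 13 = 1 \left(-9\right) + 13 = -9 + 13 = 4$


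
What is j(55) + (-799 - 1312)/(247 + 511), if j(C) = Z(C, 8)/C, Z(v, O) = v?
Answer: -1353/758 ≈ -1.7850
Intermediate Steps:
j(C) = 1 (j(C) = C/C = 1)
j(55) + (-799 - 1312)/(247 + 511) = 1 + (-799 - 1312)/(247 + 511) = 1 - 2111/758 = -1353/758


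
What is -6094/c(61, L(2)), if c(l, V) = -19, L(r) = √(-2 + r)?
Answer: 6094/19 ≈ 320.74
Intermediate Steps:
-6094/c(61, L(2)) = -6094/(-19) = -6094*(-1/19) = 6094/19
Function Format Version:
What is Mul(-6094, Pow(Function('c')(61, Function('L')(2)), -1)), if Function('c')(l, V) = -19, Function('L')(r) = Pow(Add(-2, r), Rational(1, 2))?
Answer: Rational(6094, 19) ≈ 320.74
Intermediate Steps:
Mul(-6094, Pow(Function('c')(61, Function('L')(2)), -1)) = Mul(-6094, Pow(-19, -1)) = Mul(-6094, Rational(-1, 19)) = Rational(6094, 19)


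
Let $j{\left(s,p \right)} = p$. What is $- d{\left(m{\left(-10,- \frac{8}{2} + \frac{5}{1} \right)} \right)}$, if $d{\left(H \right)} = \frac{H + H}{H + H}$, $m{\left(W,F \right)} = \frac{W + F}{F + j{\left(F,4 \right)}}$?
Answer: $-1$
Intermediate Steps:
$m{\left(W,F \right)} = \frac{F + W}{4 + F}$ ($m{\left(W,F \right)} = \frac{W + F}{F + 4} = \frac{F + W}{4 + F}$)
$d{\left(H \right)} = 1$ ($d{\left(H \right)} = \frac{2 H}{2 H} = 2 H \frac{1}{2 H} = 1$)
$- d{\left(m{\left(-10,- \frac{8}{2} + \frac{5}{1} \right)} \right)} = \left(-1\right) 1 = -1$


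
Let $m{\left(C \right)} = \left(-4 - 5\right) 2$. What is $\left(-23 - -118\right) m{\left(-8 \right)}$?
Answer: $-1710$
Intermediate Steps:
$m{\left(C \right)} = -18$ ($m{\left(C \right)} = \left(-9\right) 2 = -18$)
$\left(-23 - -118\right) m{\left(-8 \right)} = \left(-23 - -118\right) \left(-18\right) = \left(-23 + 118\right) \left(-18\right) = 95 \left(-18\right) = -1710$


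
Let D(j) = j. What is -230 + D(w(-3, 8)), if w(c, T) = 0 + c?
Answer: -233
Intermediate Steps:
w(c, T) = c
-230 + D(w(-3, 8)) = -230 - 3 = -233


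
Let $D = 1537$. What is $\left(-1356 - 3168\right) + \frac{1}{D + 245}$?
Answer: $- \frac{8061767}{1782} \approx -4524.0$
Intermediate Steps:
$\left(-1356 - 3168\right) + \frac{1}{D + 245} = \left(-1356 - 3168\right) + \frac{1}{1537 + 245} = -4524 + \frac{1}{1782} = - \frac{8061767}{1782}$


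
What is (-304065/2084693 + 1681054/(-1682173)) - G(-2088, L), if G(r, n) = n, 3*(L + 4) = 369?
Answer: -421326870508458/3506814277889 ≈ -120.15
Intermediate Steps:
L = 119 (L = -4 + (⅓)*369 = -4 + 123 = 119)
(-304065/2084693 + 1681054/(-1682173)) - G(-2088, L) = (-304065/2084693 + 1681054/(-1682173)) - 1*119 = (-304065*1/2084693 + 1681054*(-1/1682173)) - 119 = (-304065/2084693 - 1681054/1682173) - 119 = -4015971439667/3506814277889 - 119 = -421326870508458/3506814277889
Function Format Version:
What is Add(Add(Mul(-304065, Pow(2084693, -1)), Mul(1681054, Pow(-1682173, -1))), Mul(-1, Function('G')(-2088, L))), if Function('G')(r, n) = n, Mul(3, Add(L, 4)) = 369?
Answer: Rational(-421326870508458, 3506814277889) ≈ -120.15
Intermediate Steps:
L = 119 (L = Add(-4, Mul(Rational(1, 3), 369)) = Add(-4, 123) = 119)
Add(Add(Mul(-304065, Pow(2084693, -1)), Mul(1681054, Pow(-1682173, -1))), Mul(-1, Function('G')(-2088, L))) = Add(Add(Mul(-304065, Pow(2084693, -1)), Mul(1681054, Pow(-1682173, -1))), Mul(-1, 119)) = Add(Add(Mul(-304065, Rational(1, 2084693)), Mul(1681054, Rational(-1, 1682173))), -119) = Add(Add(Rational(-304065, 2084693), Rational(-1681054, 1682173)), -119) = Add(Rational(-4015971439667, 3506814277889), -119) = Rational(-421326870508458, 3506814277889)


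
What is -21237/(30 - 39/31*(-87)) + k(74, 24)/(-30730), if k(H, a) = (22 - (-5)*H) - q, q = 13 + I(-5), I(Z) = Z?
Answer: -3372110557/22140965 ≈ -152.30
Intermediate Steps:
q = 8 (q = 13 - 5 = 8)
k(H, a) = 14 + 5*H (k(H, a) = (22 - (-5)*H) - 1*8 = (22 + 5*H) - 8 = 14 + 5*H)
-21237/(30 - 39/31*(-87)) + k(74, 24)/(-30730) = -21237/(30 - 39/31*(-87)) + (14 + 5*74)/(-30730) = -21237/(30 - 39*1/31*(-87)) + (14 + 370)*(-1/30730) = -21237/(30 - 39/31*(-87)) + 384*(-1/30730) = -21237/(30 + 3393/31) - 192/15365 = -21237/4323/31 - 192/15365 = -21237*31/4323 - 192/15365 = -219449/1441 - 192/15365 = -3372110557/22140965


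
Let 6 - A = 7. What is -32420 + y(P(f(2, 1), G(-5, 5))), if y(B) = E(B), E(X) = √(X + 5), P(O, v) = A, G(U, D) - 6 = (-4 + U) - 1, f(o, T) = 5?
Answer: -32418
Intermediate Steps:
G(U, D) = 1 + U (G(U, D) = 6 + ((-4 + U) - 1) = 6 + (-5 + U) = 1 + U)
A = -1 (A = 6 - 1*7 = 6 - 7 = -1)
P(O, v) = -1
E(X) = √(5 + X)
y(B) = √(5 + B)
-32420 + y(P(f(2, 1), G(-5, 5))) = -32420 + √(5 - 1) = -32420 + √4 = -32420 + 2 = -32418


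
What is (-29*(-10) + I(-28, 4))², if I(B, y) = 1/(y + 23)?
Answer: 61324561/729 ≈ 84122.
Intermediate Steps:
I(B, y) = 1/(23 + y)
(-29*(-10) + I(-28, 4))² = (-29*(-10) + 1/(23 + 4))² = (290 + 1/27)² = (7831/27)² = 61324561/729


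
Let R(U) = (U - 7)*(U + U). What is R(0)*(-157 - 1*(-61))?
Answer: 0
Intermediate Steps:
R(U) = 2*U*(-7 + U) (R(U) = (-7 + U)*(2*U) = 2*U*(-7 + U))
R(0)*(-157 - 1*(-61)) = (2*0*(-7 + 0))*(-157 - 1*(-61)) = (2*0*(-7))*(-157 + 61) = 0*(-96) = 0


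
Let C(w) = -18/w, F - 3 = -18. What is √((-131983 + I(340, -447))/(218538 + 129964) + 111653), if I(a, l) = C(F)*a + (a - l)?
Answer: √69186827214791/24893 ≈ 334.14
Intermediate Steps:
F = -15 (F = 3 - 18 = -15)
I(a, l) = -l + 11*a/5 (I(a, l) = (-18/(-15))*a + (a - l) = (-18*(-1/15))*a + (a - l) = 6*a/5 + (a - l) = -l + 11*a/5)
√((-131983 + I(340, -447))/(218538 + 129964) + 111653) = √((-131983 + (-1*(-447) + (11/5)*340))/(218538 + 129964) + 111653) = √((-131983 + (447 + 748))/348502 + 111653) = √((-131983 + 1195)*(1/348502) + 111653) = √(-130788*1/348502 + 111653) = √(-9342/24893 + 111653) = √(2779368787/24893) = √69186827214791/24893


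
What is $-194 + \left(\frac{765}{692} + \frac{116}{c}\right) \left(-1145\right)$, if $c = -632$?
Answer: $- \frac{68314737}{54668} \approx -1249.6$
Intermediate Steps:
$-194 + \left(\frac{765}{692} + \frac{116}{c}\right) \left(-1145\right) = -194 + \left(\frac{765}{692} + \frac{116}{-632}\right) \left(-1145\right) = -194 + \left(765 \cdot \frac{1}{692} + 116 \left(- \frac{1}{632}\right)\right) \left(-1145\right) = -194 + \left(\frac{765}{692} - \frac{29}{158}\right) \left(-1145\right) = -194 + \frac{50401}{54668} \left(-1145\right) = -194 - \frac{57709145}{54668} = - \frac{68314737}{54668}$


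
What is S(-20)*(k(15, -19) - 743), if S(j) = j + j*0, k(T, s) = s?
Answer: 15240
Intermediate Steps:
S(j) = j (S(j) = j + 0 = j)
S(-20)*(k(15, -19) - 743) = -20*(-19 - 743) = -20*(-762) = 15240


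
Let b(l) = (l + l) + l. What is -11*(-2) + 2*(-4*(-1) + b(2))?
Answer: 42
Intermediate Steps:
b(l) = 3*l (b(l) = 2*l + l = 3*l)
-11*(-2) + 2*(-4*(-1) + b(2)) = -11*(-2) + 2*(-4*(-1) + 3*2) = 22 + 2*(4 + 6) = 22 + 2*10 = 22 + 20 = 42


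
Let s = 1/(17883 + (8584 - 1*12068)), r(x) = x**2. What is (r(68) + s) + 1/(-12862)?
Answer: 856364511775/185199938 ≈ 4624.0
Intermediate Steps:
s = 1/14399 (s = 1/(17883 + (8584 - 12068)) = 1/(17883 - 3484) = 1/14399 ≈ 6.9449e-5)
(r(68) + s) + 1/(-12862) = (68**2 + 1/14399) + 1/(-12862) = (4624 + 1/14399) - 1/12862 = 66580977/14399 - 1/12862 = 856364511775/185199938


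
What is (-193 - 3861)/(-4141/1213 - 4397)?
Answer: 2458751/2668851 ≈ 0.92128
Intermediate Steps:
(-193 - 3861)/(-4141/1213 - 4397) = -4054/(-4141*1/1213 - 4397) = -4054/(-4141/1213 - 4397) = -4054/(-5337702/1213) = -4054*(-1213/5337702) = 2458751/2668851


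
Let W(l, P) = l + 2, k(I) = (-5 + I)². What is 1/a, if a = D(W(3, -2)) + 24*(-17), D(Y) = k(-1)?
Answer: -1/372 ≈ -0.0026882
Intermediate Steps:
W(l, P) = 2 + l
D(Y) = 36 (D(Y) = (-5 - 1)² = (-6)² = 36)
a = -372 (a = 36 + 24*(-17) = 36 - 408 = -372)
1/a = 1/(-372) = -1/372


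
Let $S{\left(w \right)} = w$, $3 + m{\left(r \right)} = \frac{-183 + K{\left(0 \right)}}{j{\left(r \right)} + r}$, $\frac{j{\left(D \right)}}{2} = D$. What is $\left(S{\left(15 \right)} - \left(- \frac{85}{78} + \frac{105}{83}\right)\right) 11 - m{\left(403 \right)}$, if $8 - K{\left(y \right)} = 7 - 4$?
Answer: $\frac{2566085}{15438} \approx 166.22$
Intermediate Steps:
$K{\left(y \right)} = 5$ ($K{\left(y \right)} = 8 - \left(7 - 4\right) = 8 - 3 = 5$)
$j{\left(D \right)} = 2 D$
$m{\left(r \right)} = -3 - \frac{178}{3 r}$ ($m{\left(r \right)} = -3 + \frac{-183 + 5}{2 r + r} = -3 - \frac{178}{3 r}$)
$\left(S{\left(15 \right)} - \left(- \frac{85}{78} + \frac{105}{83}\right)\right) 11 - m{\left(403 \right)} = \left(15 - \left(- \frac{85}{78} + \frac{105}{83}\right)\right) 11 - \left(-3 - \frac{178}{3 \cdot 403}\right) = \left(15 - \frac{1135}{6474}\right) 11 - \left(-3 - \frac{178}{1209}\right) = \left(15 + \left(\frac{85}{78} - \frac{105}{83}\right)\right) 11 - \left(-3 - \frac{178}{1209}\right) = \left(15 - \frac{1135}{6474}\right) 11 - - \frac{3805}{1209} = \frac{95975}{6474} \cdot 11 + \frac{3805}{1209} = \frac{1055725}{6474} + \frac{3805}{1209} = \frac{2566085}{15438}$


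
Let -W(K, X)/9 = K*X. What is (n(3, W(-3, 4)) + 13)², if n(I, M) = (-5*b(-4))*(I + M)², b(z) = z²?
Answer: 971539434889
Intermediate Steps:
W(K, X) = -9*K*X
n(I, M) = -80*(I + M)² (n(I, M) = (-5*(-4)²)*(I + M)² = (-5*16)*(I + M)² = -80*(I + M)²)
(n(3, W(-3, 4)) + 13)² = (-80*(3 - 9*(-3)*4)² + 13)² = (-80*(3 + 108)² + 13)² = (-80*111² + 13)² = (-80*12321 + 13)² = (-985680 + 13)² = (-985667)² = 971539434889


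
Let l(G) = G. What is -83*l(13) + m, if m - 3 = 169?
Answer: -907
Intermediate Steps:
m = 172 (m = 3 + 169 = 172)
-83*l(13) + m = -83*13 + 172 = -1079 + 172 = -907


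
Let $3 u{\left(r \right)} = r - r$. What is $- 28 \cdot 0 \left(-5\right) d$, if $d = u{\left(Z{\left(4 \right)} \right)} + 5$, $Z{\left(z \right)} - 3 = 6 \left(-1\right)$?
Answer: $0$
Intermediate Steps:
$Z{\left(z \right)} = -3$ ($Z{\left(z \right)} = 3 + 6 \left(-1\right) = 3 - 6 = -3$)
$u{\left(r \right)} = 0$ ($u{\left(r \right)} = \frac{r - r}{3} = \frac{1}{3} \cdot 0 = 0$)
$d = 5$ ($d = 0 + 5 = 5$)
$- 28 \cdot 0 \left(-5\right) d = - 28 \cdot 0 \left(-5\right) 5 = - 28 \cdot 0 \cdot 5 = \left(-28\right) 0 = 0$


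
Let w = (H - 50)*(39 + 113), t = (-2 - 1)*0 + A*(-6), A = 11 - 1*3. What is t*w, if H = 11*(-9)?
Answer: 1087104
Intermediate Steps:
A = 8 (A = 11 - 3 = 8)
H = -99
t = -48 (t = (-2 - 1)*0 + 8*(-6) = -3*0 - 48 = 0 - 48 = -48)
w = -22648 (w = (-99 - 50)*(39 + 113) = -149*152 = -22648)
t*w = -48*(-22648) = 1087104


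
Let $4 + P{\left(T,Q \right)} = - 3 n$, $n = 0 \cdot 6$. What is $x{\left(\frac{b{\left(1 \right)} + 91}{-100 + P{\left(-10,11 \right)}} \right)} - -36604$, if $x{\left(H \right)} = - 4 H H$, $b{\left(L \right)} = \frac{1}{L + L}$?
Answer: $\frac{395875375}{10816} \approx 36601.0$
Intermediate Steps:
$n = 0$
$b{\left(L \right)} = \frac{1}{2 L}$
$P{\left(T,Q \right)} = -4$ ($P{\left(T,Q \right)} = -4 - 0 = -4 + 0 = -4$)
$x{\left(H \right)} = - 4 H^{2}$
$x{\left(\frac{b{\left(1 \right)} + 91}{-100 + P{\left(-10,11 \right)}} \right)} - -36604 = - 4 \left(\frac{\frac{1}{2 \cdot 1} + 91}{-100 - 4}\right)^{2} - -36604 = - 4 \left(\frac{\frac{1}{2} \cdot 1 + 91}{-104}\right)^{2} + 36604 = - 4 \left(\left(\frac{1}{2} + 91\right) \left(- \frac{1}{104}\right)\right)^{2} + 36604 = - 4 \left(\frac{183}{2} \left(- \frac{1}{104}\right)\right)^{2} + 36604 = - 4 \left(- \frac{183}{208}\right)^{2} + 36604 = \left(-4\right) \frac{33489}{43264} + 36604 = - \frac{33489}{10816} + 36604 = \frac{395875375}{10816}$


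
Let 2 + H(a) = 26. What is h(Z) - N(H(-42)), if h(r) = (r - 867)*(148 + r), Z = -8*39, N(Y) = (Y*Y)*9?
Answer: 188172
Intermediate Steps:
H(a) = 24 (H(a) = -2 + 26 = 24)
N(Y) = 9*Y**2 (N(Y) = Y**2*9 = 9*Y**2)
Z = -312
h(r) = (-867 + r)*(148 + r)
h(Z) - N(H(-42)) = (-128316 + (-312)**2 - 719*(-312)) - 9*24**2 = (-128316 + 97344 + 224328) - 9*576 = 193356 - 1*5184 = 193356 - 5184 = 188172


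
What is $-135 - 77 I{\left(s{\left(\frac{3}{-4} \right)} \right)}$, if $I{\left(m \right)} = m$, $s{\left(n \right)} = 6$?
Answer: $-597$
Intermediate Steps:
$-135 - 77 I{\left(s{\left(\frac{3}{-4} \right)} \right)} = -135 - 462 = -597$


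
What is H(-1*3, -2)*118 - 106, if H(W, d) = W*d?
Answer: 602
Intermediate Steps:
H(-1*3, -2)*118 - 106 = (-1*3*(-2))*118 - 106 = -3*(-2)*118 - 106 = 6*118 - 106 = 708 - 106 = 602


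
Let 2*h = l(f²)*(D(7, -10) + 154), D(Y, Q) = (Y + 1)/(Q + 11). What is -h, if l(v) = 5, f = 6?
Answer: -405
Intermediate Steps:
D(Y, Q) = (1 + Y)/(11 + Q)
h = 405 (h = (5*((1 + 7)/(11 - 10) + 154))/2 = (5*(8/1 + 154))/2 = (5*(1*8 + 154))/2 = (5*(8 + 154))/2 = (5*162)/2 = (½)*810 = 405)
-h = -1*405 = -405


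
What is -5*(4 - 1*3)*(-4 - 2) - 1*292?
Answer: -262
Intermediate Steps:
-5*(4 - 1*3)*(-4 - 2) - 1*292 = -5*(4 - 3)*(-6) - 292 = -5*(-6) - 292 = 30 - 292 = -262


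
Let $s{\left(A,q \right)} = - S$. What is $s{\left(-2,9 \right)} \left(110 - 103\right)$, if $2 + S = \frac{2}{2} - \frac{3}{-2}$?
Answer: $- \frac{7}{2} \approx -3.5$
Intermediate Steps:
$S = \frac{1}{2}$ ($S = -2 + \left(\frac{2}{2} - \frac{3}{-2}\right) = -2 + \left(2 \cdot \frac{1}{2} - - \frac{3}{2}\right) = -2 + \left(1 + \frac{3}{2}\right) = -2 + \frac{5}{2} = \frac{1}{2} \approx 0.5$)
$s{\left(A,q \right)} = - \frac{1}{2}$ ($s{\left(A,q \right)} = \left(-1\right) \frac{1}{2} = - \frac{1}{2}$)
$s{\left(-2,9 \right)} \left(110 - 103\right) = - \frac{110 - 103}{2} = \left(- \frac{1}{2}\right) 7 = - \frac{7}{2}$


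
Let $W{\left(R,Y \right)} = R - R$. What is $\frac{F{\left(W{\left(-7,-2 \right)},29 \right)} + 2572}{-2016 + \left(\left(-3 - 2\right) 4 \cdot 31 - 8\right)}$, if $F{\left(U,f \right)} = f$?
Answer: $- \frac{2601}{2644} \approx -0.98374$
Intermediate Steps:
$W{\left(R,Y \right)} = 0$
$\frac{F{\left(W{\left(-7,-2 \right)},29 \right)} + 2572}{-2016 + \left(\left(-3 - 2\right) 4 \cdot 31 - 8\right)} = \frac{29 + 2572}{-2016 + \left(\left(-3 - 2\right) 4 \cdot 31 - 8\right)} = \frac{2601}{-2016 + \left(\left(-5\right) 4 \cdot 31 - 8\right)} = \frac{2601}{-2016 - 628} = \frac{2601}{-2644} = 2601 \left(- \frac{1}{2644}\right) = - \frac{2601}{2644}$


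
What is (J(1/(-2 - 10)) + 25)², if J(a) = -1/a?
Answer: 1369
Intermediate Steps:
(J(1/(-2 - 10)) + 25)² = (-1/(1/(-2 - 10)) + 25)² = (-1/(1/(-12)) + 25)² = (-1/(-1/12) + 25)² = (-1*(-12) + 25)² = (12 + 25)² = 37² = 1369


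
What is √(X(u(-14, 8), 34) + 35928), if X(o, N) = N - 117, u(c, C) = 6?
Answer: √35845 ≈ 189.33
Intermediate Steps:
X(o, N) = -117 + N
√(X(u(-14, 8), 34) + 35928) = √((-117 + 34) + 35928) = √(-83 + 35928) = √35845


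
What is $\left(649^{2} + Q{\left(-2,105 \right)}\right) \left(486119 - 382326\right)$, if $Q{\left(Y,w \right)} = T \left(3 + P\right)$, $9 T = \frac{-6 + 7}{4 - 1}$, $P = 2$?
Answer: $\frac{1180378834576}{27} \approx 4.3718 \cdot 10^{10}$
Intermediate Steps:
$T = \frac{1}{27}$ ($T = \frac{\left(-6 + 7\right) \frac{1}{4 - 1}}{9} = \frac{1 \cdot \frac{1}{3}}{9} = \frac{1}{9} \cdot \frac{1}{3} = \frac{1}{27} \approx 0.037037$)
$Q{\left(Y,w \right)} = \frac{5}{27}$ ($Q{\left(Y,w \right)} = \frac{3 + 2}{27} = \frac{1}{27} \cdot 5 = \frac{5}{27}$)
$\left(649^{2} + Q{\left(-2,105 \right)}\right) \left(486119 - 382326\right) = \left(649^{2} + \frac{5}{27}\right) \left(486119 - 382326\right) = \left(421201 + \frac{5}{27}\right) 103793 = \frac{11372432}{27} \cdot 103793 = \frac{1180378834576}{27}$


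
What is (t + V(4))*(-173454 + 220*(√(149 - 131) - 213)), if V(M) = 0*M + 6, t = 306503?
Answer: -67528223826 + 202295940*√2 ≈ -6.7242e+10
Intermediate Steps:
V(M) = 6 (V(M) = 0 + 6 = 6)
(t + V(4))*(-173454 + 220*(√(149 - 131) - 213)) = (306503 + 6)*(-173454 + 220*(√(149 - 131) - 213)) = 306509*(-173454 + 220*(√18 - 213)) = 306509*(-173454 + 220*(3*√2 - 213)) = 306509*(-173454 + 220*(-213 + 3*√2)) = 306509*(-173454 + (-46860 + 660*√2)) = 306509*(-220314 + 660*√2) = -67528223826 + 202295940*√2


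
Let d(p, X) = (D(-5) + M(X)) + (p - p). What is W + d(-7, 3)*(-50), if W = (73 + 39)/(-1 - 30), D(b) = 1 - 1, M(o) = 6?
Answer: -9412/31 ≈ -303.61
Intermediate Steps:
D(b) = 0
W = -112/31 (W = 112/(-31) = 112*(-1/31) = -112/31 ≈ -3.6129)
d(p, X) = 6 (d(p, X) = (0 + 6) + (p - p) = 6 + 0 = 6)
W + d(-7, 3)*(-50) = -112/31 + 6*(-50) = -112/31 - 300 = -9412/31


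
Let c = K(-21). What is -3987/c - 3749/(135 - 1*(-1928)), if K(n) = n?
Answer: 2715484/14441 ≈ 188.04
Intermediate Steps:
c = -21
-3987/c - 3749/(135 - 1*(-1928)) = -3987/(-21) - 3749/(135 - 1*(-1928)) = -3987*(-1/21) - 3749/(135 + 1928) = 1329/7 - 3749/2063 = 2715484/14441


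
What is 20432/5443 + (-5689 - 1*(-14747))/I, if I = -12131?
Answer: 28365414/9432719 ≈ 3.0071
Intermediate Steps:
20432/5443 + (-5689 - 1*(-14747))/I = 20432/5443 + (-5689 - 1*(-14747))/(-12131) = 20432*(1/5443) + (-5689 + 14747)*(-1/12131) = 20432/5443 + 9058*(-1/12131) = 20432/5443 - 1294/1733 = 28365414/9432719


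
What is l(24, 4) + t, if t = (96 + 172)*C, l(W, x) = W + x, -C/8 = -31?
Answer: 66492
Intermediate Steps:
C = 248 (C = -8*(-31) = 248)
t = 66464 (t = (96 + 172)*248 = 268*248 = 66464)
l(24, 4) + t = (24 + 4) + 66464 = 28 + 66464 = 66492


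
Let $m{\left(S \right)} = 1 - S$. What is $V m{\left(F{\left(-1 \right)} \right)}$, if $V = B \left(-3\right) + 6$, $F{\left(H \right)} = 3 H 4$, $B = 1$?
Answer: $39$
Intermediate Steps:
$F{\left(H \right)} = 12 H$
$V = 3$ ($V = 1 \left(-3\right) + 6 = -3 + 6 = 3$)
$V m{\left(F{\left(-1 \right)} \right)} = 3 \left(1 - 12 \left(-1\right)\right) = 3 \left(1 - -12\right) = 3 \left(1 + 12\right) = 3 \cdot 13 = 39$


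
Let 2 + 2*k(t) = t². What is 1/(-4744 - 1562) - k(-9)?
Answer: -124544/3153 ≈ -39.500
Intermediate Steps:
k(t) = -1 + t²/2
1/(-4744 - 1562) - k(-9) = 1/(-4744 - 1562) - (-1 + (½)*(-9)²) = 1/(-6306) - (-1 + (½)*81) = -1/6306 - (-1 + 81/2) = -1/6306 - 1*79/2 = -1/6306 - 79/2 = -124544/3153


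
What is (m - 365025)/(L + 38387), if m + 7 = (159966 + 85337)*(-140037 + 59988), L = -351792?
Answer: 19636624879/313405 ≈ 62656.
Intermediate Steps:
m = -19636259854 (m = -7 + (159966 + 85337)*(-140037 + 59988) = -7 + 245303*(-80049) = -7 - 19636259847 = -19636259854)
(m - 365025)/(L + 38387) = (-19636259854 - 365025)/(-351792 + 38387) = -19636624879/(-313405) = -19636624879*(-1/313405) = 19636624879/313405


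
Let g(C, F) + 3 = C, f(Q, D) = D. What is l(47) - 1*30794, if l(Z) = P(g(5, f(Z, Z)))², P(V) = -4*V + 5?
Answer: -30785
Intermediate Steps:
g(C, F) = -3 + C
P(V) = 5 - 4*V
l(Z) = 9 (l(Z) = (5 - 4*(-3 + 5))² = (5 - 4*2)² = (5 - 8)² = (-3)² = 9)
l(47) - 1*30794 = 9 - 1*30794 = 9 - 30794 = -30785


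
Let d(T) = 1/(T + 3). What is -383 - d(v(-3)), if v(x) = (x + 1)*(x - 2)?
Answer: -4980/13 ≈ -383.08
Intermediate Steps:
v(x) = (1 + x)*(-2 + x)
d(T) = 1/(3 + T)
-383 - d(v(-3)) = -383 - 1/(3 + (-2 + (-3)**2 - 1*(-3))) = -383 - 1/(3 + (-2 + 9 + 3)) = -383 - 1/(3 + 10) = -383 - 1/13 = -4980/13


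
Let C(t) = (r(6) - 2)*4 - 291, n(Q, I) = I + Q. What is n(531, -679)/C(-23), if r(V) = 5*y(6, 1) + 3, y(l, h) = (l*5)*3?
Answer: -148/1513 ≈ -0.097819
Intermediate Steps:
y(l, h) = 15*l (y(l, h) = (5*l)*3 = 15*l)
r(V) = 453 (r(V) = 5*(15*6) + 3 = 5*90 + 3 = 450 + 3 = 453)
C(t) = 1513 (C(t) = (453 - 2)*4 - 291 = 451*4 - 291 = 1804 - 291 = 1513)
n(531, -679)/C(-23) = (-679 + 531)/1513 = -148*1/1513 = -148/1513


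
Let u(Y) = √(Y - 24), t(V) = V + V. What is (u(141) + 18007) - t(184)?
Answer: 17639 + 3*√13 ≈ 17650.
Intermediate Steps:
t(V) = 2*V
u(Y) = √(-24 + Y)
(u(141) + 18007) - t(184) = (√(-24 + 141) + 18007) - 2*184 = (√117 + 18007) - 1*368 = (3*√13 + 18007) - 368 = (18007 + 3*√13) - 368 = 17639 + 3*√13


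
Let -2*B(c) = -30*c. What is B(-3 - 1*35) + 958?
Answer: 388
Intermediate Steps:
B(c) = 15*c (B(c) = -(-15)*c = 15*c)
B(-3 - 1*35) + 958 = 15*(-3 - 1*35) + 958 = 15*(-3 - 35) + 958 = 15*(-38) + 958 = -570 + 958 = 388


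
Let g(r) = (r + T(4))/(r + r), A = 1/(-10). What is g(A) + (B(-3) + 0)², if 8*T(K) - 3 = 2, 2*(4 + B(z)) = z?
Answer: 221/8 ≈ 27.625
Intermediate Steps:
B(z) = -4 + z/2
T(K) = 5/8 (T(K) = 3/8 + (⅛)*2 = 3/8 + ¼ = 5/8)
A = -⅒ ≈ -0.10000
g(r) = (5/8 + r)/(2*r) (g(r) = (r + 5/8)/(r + r) = (5/8 + r)/((2*r)) = (5/8 + r)*(1/(2*r)) = (5/8 + r)/(2*r))
g(A) + (B(-3) + 0)² = (5 + 8*(-⅒))/(16*(-⅒)) + ((-4 + (½)*(-3)) + 0)² = (1/16)*(-10)*(5 - ⅘) + ((-4 - 3/2) + 0)² = (1/16)*(-10)*(21/5) + (-11/2 + 0)² = -21/8 + (-11/2)² = -21/8 + 121/4 = 221/8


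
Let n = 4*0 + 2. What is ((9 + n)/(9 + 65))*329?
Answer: 3619/74 ≈ 48.905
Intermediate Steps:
n = 2 (n = 0 + 2 = 2)
((9 + n)/(9 + 65))*329 = ((9 + 2)/(9 + 65))*329 = (11/74)*329 = 3619/74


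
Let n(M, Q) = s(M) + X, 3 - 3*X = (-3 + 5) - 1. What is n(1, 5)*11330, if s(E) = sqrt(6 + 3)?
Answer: 124630/3 ≈ 41543.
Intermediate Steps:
s(E) = 3 (s(E) = sqrt(9) = 3)
X = 2/3 (X = 1 - ((-3 + 5) - 1)/3 = 1 - (2 - 1)/3 = 1 - 1/3*1 = 1 - 1/3 = 2/3 ≈ 0.66667)
n(M, Q) = 11/3 (n(M, Q) = 3 + 2/3 = 11/3)
n(1, 5)*11330 = (11/3)*11330 = 124630/3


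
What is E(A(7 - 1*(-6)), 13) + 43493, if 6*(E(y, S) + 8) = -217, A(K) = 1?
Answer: 260693/6 ≈ 43449.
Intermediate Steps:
E(y, S) = -265/6 (E(y, S) = -8 + (⅙)*(-217) = -8 - 217/6 = -265/6)
E(A(7 - 1*(-6)), 13) + 43493 = -265/6 + 43493 = 260693/6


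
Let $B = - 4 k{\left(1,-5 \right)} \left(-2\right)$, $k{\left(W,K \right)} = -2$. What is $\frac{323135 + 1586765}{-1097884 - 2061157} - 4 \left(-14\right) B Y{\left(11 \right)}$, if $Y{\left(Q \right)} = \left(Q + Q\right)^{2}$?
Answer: $- \frac{1369964266124}{3159041} \approx -4.3366 \cdot 10^{5}$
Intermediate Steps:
$B = -16$ ($B = \left(-4\right) \left(-2\right) \left(-2\right) = 8 \left(-2\right) = -16$)
$Y{\left(Q \right)} = 4 Q^{2}$ ($Y{\left(Q \right)} = \left(2 Q\right)^{2} = 4 Q^{2}$)
$\frac{323135 + 1586765}{-1097884 - 2061157} - 4 \left(-14\right) B Y{\left(11 \right)} = \frac{323135 + 1586765}{-1097884 - 2061157} - 4 \left(-14\right) \left(-16\right) 4 \cdot 11^{2} = \frac{1909900}{-3159041} - \left(-56\right) \left(-16\right) 4 \cdot 121 = 1909900 \left(- \frac{1}{3159041}\right) - 896 \cdot 484 = - \frac{1909900}{3159041} - 433664 = - \frac{1369964266124}{3159041}$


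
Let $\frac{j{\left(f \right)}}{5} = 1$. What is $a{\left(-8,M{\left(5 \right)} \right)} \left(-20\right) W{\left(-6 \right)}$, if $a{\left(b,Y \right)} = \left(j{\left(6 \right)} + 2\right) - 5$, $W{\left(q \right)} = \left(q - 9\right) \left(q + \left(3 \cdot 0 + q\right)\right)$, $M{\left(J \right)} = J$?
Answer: $-7200$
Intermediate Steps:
$j{\left(f \right)} = 5$ ($j{\left(f \right)} = 5 \cdot 1 = 5$)
$W{\left(q \right)} = 2 q \left(-9 + q\right)$ ($W{\left(q \right)} = \left(-9 + q\right) \left(q + \left(0 + q\right)\right) = \left(-9 + q\right) \left(q + q\right) = \left(-9 + q\right) 2 q = 2 q \left(-9 + q\right)$)
$a{\left(b,Y \right)} = 2$ ($a{\left(b,Y \right)} = \left(5 + 2\right) - 5 = 7 - 5 = 2$)
$a{\left(-8,M{\left(5 \right)} \right)} \left(-20\right) W{\left(-6 \right)} = 2 \left(-20\right) 2 \left(-6\right) \left(-9 - 6\right) = - 40 \cdot 2 \left(-6\right) \left(-15\right) = \left(-40\right) 180 = -7200$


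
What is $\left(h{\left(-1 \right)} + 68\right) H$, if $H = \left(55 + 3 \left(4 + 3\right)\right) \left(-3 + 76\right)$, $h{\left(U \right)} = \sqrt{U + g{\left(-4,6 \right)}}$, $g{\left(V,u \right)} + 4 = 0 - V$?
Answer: $377264 + 5548 i \approx 3.7726 \cdot 10^{5} + 5548.0 i$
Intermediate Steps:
$g{\left(V,u \right)} = -4 - V$ ($g{\left(V,u \right)} = -4 + \left(0 - V\right) = -4 - V$)
$h{\left(U \right)} = \sqrt{U}$ ($h{\left(U \right)} = \sqrt{U - 0} = \sqrt{U + \left(-4 + 4\right)} = \sqrt{U + 0} = \sqrt{U}$)
$H = 5548$ ($H = \left(55 + 3 \cdot 7\right) 73 = \left(55 + 21\right) 73 = 76 \cdot 73 = 5548$)
$\left(h{\left(-1 \right)} + 68\right) H = \left(\sqrt{-1} + 68\right) 5548 = \left(i + 68\right) 5548 = \left(68 + i\right) 5548 = 377264 + 5548 i$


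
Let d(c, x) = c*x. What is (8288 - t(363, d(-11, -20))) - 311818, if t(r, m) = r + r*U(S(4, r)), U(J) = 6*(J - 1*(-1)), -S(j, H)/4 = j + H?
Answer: 2891233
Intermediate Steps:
S(j, H) = -4*H - 4*j (S(j, H) = -4*(j + H) = -4*(H + j) = -4*H - 4*j)
U(J) = 6 + 6*J (U(J) = 6*(J + 1) = 6*(1 + J) = 6 + 6*J)
t(r, m) = r + r*(-90 - 24*r) (t(r, m) = r + r*(6 + 6*(-4*r - 4*4)) = r + r*(6 + 6*(-4*r - 16)) = r + r*(6 + 6*(-16 - 4*r)) = r + r*(6 + (-96 - 24*r)) = r + r*(-90 - 24*r))
(8288 - t(363, d(-11, -20))) - 311818 = (8288 - (-1)*363*(89 + 24*363)) - 311818 = (8288 - (-1)*363*(89 + 8712)) - 311818 = (8288 - (-1)*363*8801) - 311818 = (8288 - 1*(-3194763)) - 311818 = (8288 + 3194763) - 311818 = 3203051 - 311818 = 2891233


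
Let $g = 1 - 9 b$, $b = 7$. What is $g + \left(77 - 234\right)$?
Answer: $-219$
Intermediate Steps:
$g = -62$ ($g = 1 - 63 = -62$)
$g + \left(77 - 234\right) = -62 + \left(77 - 234\right) = -62 - 157 = -219$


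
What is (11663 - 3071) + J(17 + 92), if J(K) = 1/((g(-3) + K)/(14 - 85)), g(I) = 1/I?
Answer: 2800779/326 ≈ 8591.3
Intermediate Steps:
J(K) = 1/(1/213 - K/71) (J(K) = 1/((1/(-3) + K)/(14 - 85)) = 1/((-1/3 + K)/(-71)) = 1/((-1/3 + K)*(-1/71)) = 1/(1/213 - K/71))
(11663 - 3071) + J(17 + 92) = (11663 - 3071) - 213/(-1 + 3*(17 + 92)) = 8592 - 213/(-1 + 3*109) = 8592 - 213/(-1 + 327) = 8592 - 213/326 = 2800779/326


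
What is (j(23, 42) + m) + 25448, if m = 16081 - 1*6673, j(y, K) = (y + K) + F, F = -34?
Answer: 34887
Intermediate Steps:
j(y, K) = -34 + K + y (j(y, K) = (y + K) - 34 = (K + y) - 34 = -34 + K + y)
m = 9408 (m = 16081 - 6673 = 9408)
(j(23, 42) + m) + 25448 = ((-34 + 42 + 23) + 9408) + 25448 = (31 + 9408) + 25448 = 9439 + 25448 = 34887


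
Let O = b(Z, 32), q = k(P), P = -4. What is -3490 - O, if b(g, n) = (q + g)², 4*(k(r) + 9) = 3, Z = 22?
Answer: -58865/16 ≈ -3679.1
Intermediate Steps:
k(r) = -33/4 (k(r) = -9 + (¼)*3 = -9 + ¾ = -33/4)
q = -33/4 ≈ -8.2500
b(g, n) = (-33/4 + g)²
O = 3025/16 (O = (-33 + 4*22)²/16 = (-33 + 88)²/16 = (1/16)*55² = (1/16)*3025 = 3025/16 ≈ 189.06)
-3490 - O = -3490 - 1*3025/16 = -3490 - 3025/16 = -58865/16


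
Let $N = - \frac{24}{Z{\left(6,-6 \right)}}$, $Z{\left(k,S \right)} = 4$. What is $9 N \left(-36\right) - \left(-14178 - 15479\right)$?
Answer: $31601$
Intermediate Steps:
$N = -6$ ($N = - \frac{24}{4} = \left(-24\right) \frac{1}{4} = -6$)
$9 N \left(-36\right) - \left(-14178 - 15479\right) = 9 \left(-6\right) \left(-36\right) - \left(-14178 - 15479\right) = \left(-54\right) \left(-36\right) - -29657 = 1944 + 29657 = 31601$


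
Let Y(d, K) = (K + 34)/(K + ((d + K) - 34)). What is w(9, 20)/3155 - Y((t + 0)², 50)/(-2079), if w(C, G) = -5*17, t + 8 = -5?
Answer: -392981/14680215 ≈ -0.026769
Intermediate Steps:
t = -13 (t = -8 - 5 = -13)
w(C, G) = -85
Y(d, K) = (34 + K)/(-34 + d + 2*K) (Y(d, K) = (34 + K)/(K + ((K + d) - 34)) = (34 + K)/(K + (-34 + K + d)) = (34 + K)/(-34 + d + 2*K))
w(9, 20)/3155 - Y((t + 0)², 50)/(-2079) = -85/3155 - (34 + 50)/(-34 + (-13 + 0)² + 2*50)/(-2079) = -85*1/3155 - 84/(-34 + (-13)² + 100)*(-1)/2079 = -17/631 - 84/(-34 + 169 + 100)*(-1)/2079 = -17/631 - 84/235*(-1)/2079 = -17/631 - (1/235)*84*(-1)/2079 = -17/631 - 84*(-1)/(235*2079) = -17/631 - 1*(-4/23265) = -17/631 + 4/23265 = -392981/14680215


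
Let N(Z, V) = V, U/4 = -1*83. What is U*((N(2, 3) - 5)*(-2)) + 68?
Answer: -1260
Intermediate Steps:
U = -332 (U = 4*(-1*83) = 4*(-83) = -332)
U*((N(2, 3) - 5)*(-2)) + 68 = -332*(3 - 5)*(-2) + 68 = -(-664)*(-2) + 68 = -332*4 + 68 = -1328 + 68 = -1260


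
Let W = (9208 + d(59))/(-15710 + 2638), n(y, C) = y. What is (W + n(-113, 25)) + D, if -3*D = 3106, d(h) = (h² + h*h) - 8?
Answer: -22540763/19608 ≈ -1149.6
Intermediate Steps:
d(h) = -8 + 2*h² (d(h) = (h² + h²) - 8 = 2*h² - 8 = -8 + 2*h²)
D = -3106/3 (D = -⅓*3106 = -3106/3 ≈ -1035.3)
W = -8081/6536 (W = (9208 + (-8 + 2*59²))/(-15710 + 2638) = (9208 + (-8 + 2*3481))/(-13072) = (9208 + (-8 + 6962))*(-1/13072) = (9208 + 6954)*(-1/13072) = 16162*(-1/13072) = -8081/6536 ≈ -1.2364)
(W + n(-113, 25)) + D = (-8081/6536 - 113) - 3106/3 = -746649/6536 - 3106/3 = -22540763/19608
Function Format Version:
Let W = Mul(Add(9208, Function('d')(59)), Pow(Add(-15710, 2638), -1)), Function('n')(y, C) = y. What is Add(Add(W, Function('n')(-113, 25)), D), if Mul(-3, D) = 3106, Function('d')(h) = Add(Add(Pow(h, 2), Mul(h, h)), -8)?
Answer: Rational(-22540763, 19608) ≈ -1149.6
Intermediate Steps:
Function('d')(h) = Add(-8, Mul(2, Pow(h, 2))) (Function('d')(h) = Add(Add(Pow(h, 2), Pow(h, 2)), -8) = Add(Mul(2, Pow(h, 2)), -8) = Add(-8, Mul(2, Pow(h, 2))))
D = Rational(-3106, 3) (D = Mul(Rational(-1, 3), 3106) = Rational(-3106, 3) ≈ -1035.3)
W = Rational(-8081, 6536) (W = Mul(Add(9208, Add(-8, Mul(2, Pow(59, 2)))), Pow(Add(-15710, 2638), -1)) = Mul(Add(9208, Add(-8, Mul(2, 3481))), Pow(-13072, -1)) = Mul(Add(9208, Add(-8, 6962)), Rational(-1, 13072)) = Mul(Add(9208, 6954), Rational(-1, 13072)) = Mul(16162, Rational(-1, 13072)) = Rational(-8081, 6536) ≈ -1.2364)
Add(Add(W, Function('n')(-113, 25)), D) = Add(Add(Rational(-8081, 6536), -113), Rational(-3106, 3)) = Add(Rational(-746649, 6536), Rational(-3106, 3)) = Rational(-22540763, 19608)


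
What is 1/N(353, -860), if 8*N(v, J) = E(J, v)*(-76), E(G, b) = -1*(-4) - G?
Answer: -1/8208 ≈ -0.00012183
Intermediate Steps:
E(G, b) = 4 - G
N(v, J) = -38 + 19*J/2 (N(v, J) = ((4 - J)*(-76))/8 = (-304 + 76*J)/8 = -38 + 19*J/2)
1/N(353, -860) = 1/(-38 + (19/2)*(-860)) = 1/(-38 - 8170) = 1/(-8208) = -1/8208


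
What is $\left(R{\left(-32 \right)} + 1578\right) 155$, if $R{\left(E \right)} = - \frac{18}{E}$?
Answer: $\frac{3914835}{16} \approx 2.4468 \cdot 10^{5}$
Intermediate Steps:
$\left(R{\left(-32 \right)} + 1578\right) 155 = \left(- \frac{18}{-32} + 1578\right) 155 = \left(\left(-18\right) \left(- \frac{1}{32}\right) + 1578\right) 155 = \left(\frac{9}{16} + 1578\right) 155 = \frac{25257}{16} \cdot 155 = \frac{3914835}{16}$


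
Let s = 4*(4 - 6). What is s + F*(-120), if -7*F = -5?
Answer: -656/7 ≈ -93.714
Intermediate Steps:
F = 5/7 (F = -⅐*(-5) = 5/7 ≈ 0.71429)
s = -8 (s = 4*(-2) = -8)
s + F*(-120) = -8 + (5/7)*(-120) = -8 - 600/7 = -656/7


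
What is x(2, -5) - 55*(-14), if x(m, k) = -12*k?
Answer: 830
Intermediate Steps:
x(2, -5) - 55*(-14) = -12*(-5) - 55*(-14) = 60 + 770 = 830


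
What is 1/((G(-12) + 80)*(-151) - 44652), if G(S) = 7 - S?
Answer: -1/59601 ≈ -1.6778e-5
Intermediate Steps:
1/((G(-12) + 80)*(-151) - 44652) = 1/(((7 - 1*(-12)) + 80)*(-151) - 44652) = 1/(((7 + 12) + 80)*(-151) - 44652) = 1/((19 + 80)*(-151) - 44652) = 1/(99*(-151) - 44652) = 1/(-14949 - 44652) = 1/(-59601) = -1/59601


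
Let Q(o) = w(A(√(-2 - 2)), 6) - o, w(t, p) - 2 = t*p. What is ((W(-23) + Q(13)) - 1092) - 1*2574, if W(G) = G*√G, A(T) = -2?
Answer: -3689 - 23*I*√23 ≈ -3689.0 - 110.3*I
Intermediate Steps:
W(G) = G^(3/2)
w(t, p) = 2 + p*t (w(t, p) = 2 + t*p = 2 + p*t)
Q(o) = -10 - o (Q(o) = (2 + 6*(-2)) - o = (2 - 12) - o = -10 - o)
((W(-23) + Q(13)) - 1092) - 1*2574 = (((-23)^(3/2) + (-10 - 1*13)) - 1092) - 1*2574 = ((-23*I*√23 + (-10 - 13)) - 1092) - 2574 = ((-23*I*√23 - 23) - 1092) - 2574 = ((-23 - 23*I*√23) - 1092) - 2574 = (-1115 - 23*I*√23) - 2574 = -3689 - 23*I*√23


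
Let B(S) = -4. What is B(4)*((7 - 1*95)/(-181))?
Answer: -352/181 ≈ -1.9448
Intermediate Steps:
B(4)*((7 - 1*95)/(-181)) = -4*(7 - 1*95)/(-181) = -4*(7 - 95)*(-1)/181 = -(-352)*(-1)/181 = -4*88/181 = -352/181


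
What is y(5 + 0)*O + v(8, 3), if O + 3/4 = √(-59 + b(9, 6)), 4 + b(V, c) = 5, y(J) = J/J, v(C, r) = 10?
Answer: 37/4 + I*√58 ≈ 9.25 + 7.6158*I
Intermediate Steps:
y(J) = 1
b(V, c) = 1 (b(V, c) = -4 + 5 = 1)
O = -¾ + I*√58 (O = -¾ + √(-59 + 1) = -¾ + √(-58) = -¾ + I*√58 ≈ -0.75 + 7.6158*I)
y(5 + 0)*O + v(8, 3) = 1*(-¾ + I*√58) + 10 = (-¾ + I*√58) + 10 = 37/4 + I*√58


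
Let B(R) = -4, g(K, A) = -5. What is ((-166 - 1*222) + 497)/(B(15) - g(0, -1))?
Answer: 109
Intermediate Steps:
((-166 - 1*222) + 497)/(B(15) - g(0, -1)) = ((-166 - 1*222) + 497)/(-4 - 1*(-5)) = ((-166 - 222) + 497)/(-4 + 5) = (-388 + 497)/1 = 109*1 = 109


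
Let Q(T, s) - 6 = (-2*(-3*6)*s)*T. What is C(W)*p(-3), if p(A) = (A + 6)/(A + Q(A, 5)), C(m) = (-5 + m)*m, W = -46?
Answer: -2346/179 ≈ -13.106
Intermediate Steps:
Q(T, s) = 6 + 36*T*s (Q(T, s) = 6 + (-2*(-3*6)*s)*T = 6 + (-(-36)*s)*T = 6 + (36*s)*T = 6 + 36*T*s)
C(m) = m*(-5 + m)
p(A) = (6 + A)/(6 + 181*A) (p(A) = (A + 6)/(A + (6 + 36*A*5)) = (6 + A)/(A + (6 + 180*A)) = (6 + A)/(6 + 181*A))
C(W)*p(-3) = (-46*(-5 - 46))*((6 - 3)/(6 + 181*(-3))) = (-46*(-51))*(3/(6 - 543)) = 2346*(3/(-537)) = 2346*(-1/537*3) = 2346*(-1/179) = -2346/179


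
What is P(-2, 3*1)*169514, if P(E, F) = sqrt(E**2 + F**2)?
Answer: 169514*sqrt(13) ≈ 6.1119e+5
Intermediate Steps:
P(-2, 3*1)*169514 = sqrt((-2)**2 + (3*1)**2)*169514 = sqrt(4 + 3**2)*169514 = sqrt(4 + 9)*169514 = sqrt(13)*169514 = 169514*sqrt(13)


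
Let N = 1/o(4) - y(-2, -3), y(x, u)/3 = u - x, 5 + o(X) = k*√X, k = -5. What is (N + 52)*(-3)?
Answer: -824/5 ≈ -164.80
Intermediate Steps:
o(X) = -5 - 5*√X
y(x, u) = -3*x + 3*u (y(x, u) = 3*(u - x) = -3*x + 3*u)
N = 44/15 (N = 1/(-5 - 5*√4) - (-3*(-2) + 3*(-3)) = 1/(-5 - 5*2) - (6 - 9) = 1/(-5 - 10) - 1*(-3) = 1/(-15) + 3 = -1/15 + 3 = 44/15 ≈ 2.9333)
(N + 52)*(-3) = (44/15 + 52)*(-3) = (824/15)*(-3) = -824/5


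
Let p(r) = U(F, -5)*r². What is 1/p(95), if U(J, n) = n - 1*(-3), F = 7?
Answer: -1/18050 ≈ -5.5402e-5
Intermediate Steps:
U(J, n) = 3 + n (U(J, n) = n + 3 = 3 + n)
p(r) = -2*r² (p(r) = (3 - 5)*r² = -2*r²)
1/p(95) = 1/(-2*95²) = 1/(-2*9025) = 1/(-18050) = -1/18050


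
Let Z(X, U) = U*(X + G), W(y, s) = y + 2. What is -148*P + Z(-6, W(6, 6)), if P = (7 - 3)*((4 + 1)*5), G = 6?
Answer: -14800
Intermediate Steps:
W(y, s) = 2 + y
Z(X, U) = U*(6 + X) (Z(X, U) = U*(X + 6) = U*(6 + X))
P = 100 (P = 4*(5*5) = 4*25 = 100)
-148*P + Z(-6, W(6, 6)) = -148*100 + (2 + 6)*(6 - 6) = -14800 + 8*0 = -14800 + 0 = -14800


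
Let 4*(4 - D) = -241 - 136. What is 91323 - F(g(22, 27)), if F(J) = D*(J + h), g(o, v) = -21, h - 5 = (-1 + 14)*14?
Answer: 150027/2 ≈ 75014.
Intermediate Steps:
D = 393/4 (D = 4 - (-241 - 136)/4 = 4 - 1/4*(-377) = 4 + 377/4 = 393/4 ≈ 98.250)
h = 187 (h = 5 + (-1 + 14)*14 = 5 + 13*14 = 5 + 182 = 187)
F(J) = 73491/4 + 393*J/4 (F(J) = 393*(J + 187)/4 = 393*(187 + J)/4 = 73491/4 + 393*J/4)
91323 - F(g(22, 27)) = 91323 - (73491/4 + (393/4)*(-21)) = 91323 - (73491/4 - 8253/4) = 91323 - 1*32619/2 = 91323 - 32619/2 = 150027/2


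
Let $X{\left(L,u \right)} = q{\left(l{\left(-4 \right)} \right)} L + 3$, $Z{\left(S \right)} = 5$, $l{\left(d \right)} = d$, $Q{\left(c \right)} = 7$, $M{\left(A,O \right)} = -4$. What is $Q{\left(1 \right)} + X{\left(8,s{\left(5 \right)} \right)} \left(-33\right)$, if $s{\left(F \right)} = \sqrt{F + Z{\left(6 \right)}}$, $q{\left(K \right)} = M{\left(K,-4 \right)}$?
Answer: $964$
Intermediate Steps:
$q{\left(K \right)} = -4$
$s{\left(F \right)} = \sqrt{5 + F}$ ($s{\left(F \right)} = \sqrt{F + 5} = \sqrt{5 + F}$)
$X{\left(L,u \right)} = 3 - 4 L$ ($X{\left(L,u \right)} = - 4 L + 3 = 3 - 4 L$)
$Q{\left(1 \right)} + X{\left(8,s{\left(5 \right)} \right)} \left(-33\right) = 7 + \left(3 - 32\right) \left(-33\right) = 7 - -957 = 7 + 957 = 964$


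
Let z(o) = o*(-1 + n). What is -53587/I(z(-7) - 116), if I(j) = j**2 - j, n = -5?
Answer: -53587/5550 ≈ -9.6553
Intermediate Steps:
z(o) = -6*o (z(o) = o*(-1 - 5) = o*(-6) = -6*o)
-53587/I(z(-7) - 116) = -53587*1/((-1 + (-6*(-7) - 116))*(-6*(-7) - 116)) = -53587*1/((-1 + (42 - 116))*(42 - 116)) = -53587*(-1/(74*(-1 - 74))) = -53587/((-74*(-75))) = -53587/5550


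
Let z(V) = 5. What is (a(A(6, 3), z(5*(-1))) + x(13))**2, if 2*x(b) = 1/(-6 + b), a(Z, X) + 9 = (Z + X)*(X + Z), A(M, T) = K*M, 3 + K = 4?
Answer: 2461761/196 ≈ 12560.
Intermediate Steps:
K = 1 (K = -3 + 4 = 1)
A(M, T) = M (A(M, T) = 1*M = M)
a(Z, X) = -9 + (X + Z)**2 (a(Z, X) = -9 + (Z + X)*(X + Z) = -9 + (X + Z)*(X + Z) = -9 + (X + Z)**2)
x(b) = 1/(2*(-6 + b))
(a(A(6, 3), z(5*(-1))) + x(13))**2 = ((-9 + (5 + 6)**2) + 1/(2*(-6 + 13)))**2 = ((-9 + 11**2) + (1/2)/7)**2 = ((-9 + 121) + (1/2)*(1/7))**2 = (112 + 1/14)**2 = (1569/14)**2 = 2461761/196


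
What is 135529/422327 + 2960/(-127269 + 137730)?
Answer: 2667856789/4417962747 ≈ 0.60387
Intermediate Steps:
135529/422327 + 2960/(-127269 + 137730) = 135529*(1/422327) + 2960/10461 = 135529/422327 + 2960*(1/10461) = 135529/422327 + 2960/10461 = 2667856789/4417962747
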